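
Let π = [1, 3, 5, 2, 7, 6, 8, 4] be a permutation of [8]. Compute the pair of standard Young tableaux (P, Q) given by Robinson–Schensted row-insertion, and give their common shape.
P = [1, 2, 4, 6, 8] / [3, 5] / [7];  Q = [1, 2, 3, 5, 7] / [4, 6] / [8];  common shape = (5, 2, 1)

Row-insert the values π_1, π_2, … into P one at a time, bumping the leftmost entry strictly greater than the inserted value down to the next row. The recording tableau Q records, in position (i, j), the step at which that cell was added to P.
  Insert 1 (step 1): P = [1];  Q = [1]
  Insert 3 (step 2): P = [1, 3];  Q = [1, 2]
  Insert 5 (step 3): P = [1, 3, 5];  Q = [1, 2, 3]
  Insert 2 (step 4): P = [1, 2, 5] / [3];  Q = [1, 2, 3] / [4]
  Insert 7 (step 5): P = [1, 2, 5, 7] / [3];  Q = [1, 2, 3, 5] / [4]
  Insert 6 (step 6): P = [1, 2, 5, 6] / [3, 7];  Q = [1, 2, 3, 5] / [4, 6]
  Insert 8 (step 7): P = [1, 2, 5, 6, 8] / [3, 7];  Q = [1, 2, 3, 5, 7] / [4, 6]
  Insert 4 (step 8): P = [1, 2, 4, 6, 8] / [3, 5] / [7];  Q = [1, 2, 3, 5, 7] / [4, 6] / [8]
Final shape: (5, 2, 1).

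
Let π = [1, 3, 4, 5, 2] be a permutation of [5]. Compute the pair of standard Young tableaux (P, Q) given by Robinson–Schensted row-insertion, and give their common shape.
P = [1, 2, 4, 5] / [3];  Q = [1, 2, 3, 4] / [5];  common shape = (4, 1)

Row-insert the values π_1, π_2, … into P one at a time, bumping the leftmost entry strictly greater than the inserted value down to the next row. The recording tableau Q records, in position (i, j), the step at which that cell was added to P.
  Insert 1 (step 1): P = [1];  Q = [1]
  Insert 3 (step 2): P = [1, 3];  Q = [1, 2]
  Insert 4 (step 3): P = [1, 3, 4];  Q = [1, 2, 3]
  Insert 5 (step 4): P = [1, 3, 4, 5];  Q = [1, 2, 3, 4]
  Insert 2 (step 5): P = [1, 2, 4, 5] / [3];  Q = [1, 2, 3, 4] / [5]
Final shape: (4, 1).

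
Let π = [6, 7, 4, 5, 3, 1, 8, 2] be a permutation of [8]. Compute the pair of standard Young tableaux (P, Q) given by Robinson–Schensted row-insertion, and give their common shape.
P = [1, 2, 8] / [3, 5] / [4, 7] / [6];  Q = [1, 2, 7] / [3, 4] / [5, 8] / [6];  common shape = (3, 2, 2, 1)

Row-insert the values π_1, π_2, … into P one at a time, bumping the leftmost entry strictly greater than the inserted value down to the next row. The recording tableau Q records, in position (i, j), the step at which that cell was added to P.
  Insert 6 (step 1): P = [6];  Q = [1]
  Insert 7 (step 2): P = [6, 7];  Q = [1, 2]
  Insert 4 (step 3): P = [4, 7] / [6];  Q = [1, 2] / [3]
  Insert 5 (step 4): P = [4, 5] / [6, 7];  Q = [1, 2] / [3, 4]
  Insert 3 (step 5): P = [3, 5] / [4, 7] / [6];  Q = [1, 2] / [3, 4] / [5]
  Insert 1 (step 6): P = [1, 5] / [3, 7] / [4] / [6];  Q = [1, 2] / [3, 4] / [5] / [6]
  Insert 8 (step 7): P = [1, 5, 8] / [3, 7] / [4] / [6];  Q = [1, 2, 7] / [3, 4] / [5] / [6]
  Insert 2 (step 8): P = [1, 2, 8] / [3, 5] / [4, 7] / [6];  Q = [1, 2, 7] / [3, 4] / [5, 8] / [6]
Final shape: (3, 2, 2, 1).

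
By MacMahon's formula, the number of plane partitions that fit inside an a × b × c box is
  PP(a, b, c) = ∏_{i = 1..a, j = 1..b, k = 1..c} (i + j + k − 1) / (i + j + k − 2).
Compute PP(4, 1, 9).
PP(4, 1, 9) = 715

Evaluate the triple product over i = 1..4, j = 1..1, k = 1..9. The factors are (2/1) · (3/2) · (4/3) · (5/4) · (6/5) · (7/6) · (8/7) · (9/8) · … (36 factors total). The numerators and denominators telescope so the product is an integer; carrying out the multiplication exactly gives PP(4, 1, 9) = 715.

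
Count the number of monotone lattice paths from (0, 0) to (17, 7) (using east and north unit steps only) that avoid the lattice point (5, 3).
Number of paths = 244184

Total paths from (0, 0) to (17, 7): C(24, 17) = 346104. Paths through (5, 3): (paths (0, 0) → (5, 3)) × (paths (5, 3) → (17, 7)) = C(8, 5) · C(16, 12) = 56 · 1820 = 101920. Avoidance count = 346104 − 101920 = 244184.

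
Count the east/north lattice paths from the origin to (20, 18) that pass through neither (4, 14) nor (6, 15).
Number of paths = 33532517790

Inclusion–exclusion. Total paths: C(38, 20) = 33578000610. Through P₁: C(18, 4)·C(20, 16) = 14825700. Through P₂: C(21, 6)·C(17, 14) = 36899520. Since P₁ is strictly southwest of P₂, a monotone path through both must visit P₁ then P₂; paths through both = C(18, 4)·C(3, 2)·C(17, 14) = 6242400. Avoid both = 33578000610 − 14825700 − 36899520 + 6242400 = 33532517790.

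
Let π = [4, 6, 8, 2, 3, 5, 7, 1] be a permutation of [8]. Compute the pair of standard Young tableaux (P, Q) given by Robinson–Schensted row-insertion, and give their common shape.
P = [1, 3, 5, 7] / [2, 6, 8] / [4];  Q = [1, 2, 3, 7] / [4, 5, 6] / [8];  common shape = (4, 3, 1)

Row-insert the values π_1, π_2, … into P one at a time, bumping the leftmost entry strictly greater than the inserted value down to the next row. The recording tableau Q records, in position (i, j), the step at which that cell was added to P.
  Insert 4 (step 1): P = [4];  Q = [1]
  Insert 6 (step 2): P = [4, 6];  Q = [1, 2]
  Insert 8 (step 3): P = [4, 6, 8];  Q = [1, 2, 3]
  Insert 2 (step 4): P = [2, 6, 8] / [4];  Q = [1, 2, 3] / [4]
  Insert 3 (step 5): P = [2, 3, 8] / [4, 6];  Q = [1, 2, 3] / [4, 5]
  Insert 5 (step 6): P = [2, 3, 5] / [4, 6, 8];  Q = [1, 2, 3] / [4, 5, 6]
  Insert 7 (step 7): P = [2, 3, 5, 7] / [4, 6, 8];  Q = [1, 2, 3, 7] / [4, 5, 6]
  Insert 1 (step 8): P = [1, 3, 5, 7] / [2, 6, 8] / [4];  Q = [1, 2, 3, 7] / [4, 5, 6] / [8]
Final shape: (4, 3, 1).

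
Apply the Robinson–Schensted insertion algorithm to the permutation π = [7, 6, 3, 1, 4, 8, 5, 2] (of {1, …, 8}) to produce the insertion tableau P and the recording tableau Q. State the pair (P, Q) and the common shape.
P = [1, 2, 5] / [3, 4] / [6, 8] / [7];  Q = [1, 5, 6] / [2, 7] / [3, 8] / [4];  common shape = (3, 2, 2, 1)

Row-insert the values π_1, π_2, … into P one at a time, bumping the leftmost entry strictly greater than the inserted value down to the next row. The recording tableau Q records, in position (i, j), the step at which that cell was added to P.
  Insert 7 (step 1): P = [7];  Q = [1]
  Insert 6 (step 2): P = [6] / [7];  Q = [1] / [2]
  Insert 3 (step 3): P = [3] / [6] / [7];  Q = [1] / [2] / [3]
  Insert 1 (step 4): P = [1] / [3] / [6] / [7];  Q = [1] / [2] / [3] / [4]
  Insert 4 (step 5): P = [1, 4] / [3] / [6] / [7];  Q = [1, 5] / [2] / [3] / [4]
  Insert 8 (step 6): P = [1, 4, 8] / [3] / [6] / [7];  Q = [1, 5, 6] / [2] / [3] / [4]
  Insert 5 (step 7): P = [1, 4, 5] / [3, 8] / [6] / [7];  Q = [1, 5, 6] / [2, 7] / [3] / [4]
  Insert 2 (step 8): P = [1, 2, 5] / [3, 4] / [6, 8] / [7];  Q = [1, 5, 6] / [2, 7] / [3, 8] / [4]
Final shape: (3, 2, 2, 1).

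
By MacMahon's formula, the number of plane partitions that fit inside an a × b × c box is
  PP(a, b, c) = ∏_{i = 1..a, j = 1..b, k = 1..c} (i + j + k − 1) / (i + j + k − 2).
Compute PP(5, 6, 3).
PP(5, 6, 3) = 3737448

Evaluate the triple product over i = 1..5, j = 1..6, k = 1..3. The factors are (2/1) · (3/2) · (4/3) · (3/2) · (4/3) · (5/4) · (4/3) · (5/4) · … (90 factors total). The numerators and denominators telescope so the product is an integer; carrying out the multiplication exactly gives PP(5, 6, 3) = 3737448.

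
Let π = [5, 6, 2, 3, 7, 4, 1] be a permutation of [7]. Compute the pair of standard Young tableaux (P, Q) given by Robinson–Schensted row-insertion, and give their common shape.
P = [1, 3, 4] / [2, 6, 7] / [5];  Q = [1, 2, 5] / [3, 4, 6] / [7];  common shape = (3, 3, 1)

Row-insert the values π_1, π_2, … into P one at a time, bumping the leftmost entry strictly greater than the inserted value down to the next row. The recording tableau Q records, in position (i, j), the step at which that cell was added to P.
  Insert 5 (step 1): P = [5];  Q = [1]
  Insert 6 (step 2): P = [5, 6];  Q = [1, 2]
  Insert 2 (step 3): P = [2, 6] / [5];  Q = [1, 2] / [3]
  Insert 3 (step 4): P = [2, 3] / [5, 6];  Q = [1, 2] / [3, 4]
  Insert 7 (step 5): P = [2, 3, 7] / [5, 6];  Q = [1, 2, 5] / [3, 4]
  Insert 4 (step 6): P = [2, 3, 4] / [5, 6, 7];  Q = [1, 2, 5] / [3, 4, 6]
  Insert 1 (step 7): P = [1, 3, 4] / [2, 6, 7] / [5];  Q = [1, 2, 5] / [3, 4, 6] / [7]
Final shape: (3, 3, 1).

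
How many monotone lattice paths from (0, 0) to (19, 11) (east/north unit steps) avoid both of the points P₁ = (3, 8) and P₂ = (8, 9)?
Number of paths = 52648455

Inclusion–exclusion. Total paths: C(30, 19) = 54627300. Through P₁: C(11, 3)·C(19, 16) = 159885. Through P₂: C(17, 8)·C(13, 11) = 1896180. Since P₁ is strictly southwest of P₂, a monotone path through both must visit P₁ then P₂; paths through both = C(11, 3)·C(6, 5)·C(13, 11) = 77220. Avoid both = 54627300 − 159885 − 1896180 + 77220 = 52648455.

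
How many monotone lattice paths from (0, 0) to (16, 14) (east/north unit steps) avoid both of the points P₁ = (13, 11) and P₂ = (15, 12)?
Number of paths = 65813511

Inclusion–exclusion. Total paths: C(30, 16) = 145422675. Through P₁: C(24, 13)·C(6, 3) = 49922880. Through P₂: C(27, 15)·C(3, 1) = 52151580. Since P₁ is strictly southwest of P₂, a monotone path through both must visit P₁ then P₂; paths through both = C(24, 13)·C(3, 2)·C(3, 1) = 22465296. Avoid both = 145422675 − 49922880 − 52151580 + 22465296 = 65813511.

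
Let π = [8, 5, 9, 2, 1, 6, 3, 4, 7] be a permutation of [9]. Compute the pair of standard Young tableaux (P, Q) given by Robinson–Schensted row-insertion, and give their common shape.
P = [1, 3, 4, 7] / [2, 6] / [5, 9] / [8];  Q = [1, 3, 8, 9] / [2, 6] / [4, 7] / [5];  common shape = (4, 2, 2, 1)

Row-insert the values π_1, π_2, … into P one at a time, bumping the leftmost entry strictly greater than the inserted value down to the next row. The recording tableau Q records, in position (i, j), the step at which that cell was added to P.
  Insert 8 (step 1): P = [8];  Q = [1]
  Insert 5 (step 2): P = [5] / [8];  Q = [1] / [2]
  Insert 9 (step 3): P = [5, 9] / [8];  Q = [1, 3] / [2]
  Insert 2 (step 4): P = [2, 9] / [5] / [8];  Q = [1, 3] / [2] / [4]
  Insert 1 (step 5): P = [1, 9] / [2] / [5] / [8];  Q = [1, 3] / [2] / [4] / [5]
  Insert 6 (step 6): P = [1, 6] / [2, 9] / [5] / [8];  Q = [1, 3] / [2, 6] / [4] / [5]
  Insert 3 (step 7): P = [1, 3] / [2, 6] / [5, 9] / [8];  Q = [1, 3] / [2, 6] / [4, 7] / [5]
  Insert 4 (step 8): P = [1, 3, 4] / [2, 6] / [5, 9] / [8];  Q = [1, 3, 8] / [2, 6] / [4, 7] / [5]
  Insert 7 (step 9): P = [1, 3, 4, 7] / [2, 6] / [5, 9] / [8];  Q = [1, 3, 8, 9] / [2, 6] / [4, 7] / [5]
Final shape: (4, 2, 2, 1).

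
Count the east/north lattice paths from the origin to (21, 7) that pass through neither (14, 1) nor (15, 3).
Number of paths = 996390

Inclusion–exclusion. Total paths: C(28, 21) = 1184040. Through P₁: C(15, 14)·C(13, 7) = 25740. Through P₂: C(18, 15)·C(10, 6) = 171360. Since P₁ is strictly southwest of P₂, a monotone path through both must visit P₁ then P₂; paths through both = C(15, 14)·C(3, 1)·C(10, 6) = 9450. Avoid both = 1184040 − 25740 − 171360 + 9450 = 996390.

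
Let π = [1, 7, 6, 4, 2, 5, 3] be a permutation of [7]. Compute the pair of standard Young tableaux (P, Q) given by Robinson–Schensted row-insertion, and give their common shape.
P = [1, 2, 3] / [4, 5] / [6] / [7];  Q = [1, 2, 6] / [3, 7] / [4] / [5];  common shape = (3, 2, 1, 1)

Row-insert the values π_1, π_2, … into P one at a time, bumping the leftmost entry strictly greater than the inserted value down to the next row. The recording tableau Q records, in position (i, j), the step at which that cell was added to P.
  Insert 1 (step 1): P = [1];  Q = [1]
  Insert 7 (step 2): P = [1, 7];  Q = [1, 2]
  Insert 6 (step 3): P = [1, 6] / [7];  Q = [1, 2] / [3]
  Insert 4 (step 4): P = [1, 4] / [6] / [7];  Q = [1, 2] / [3] / [4]
  Insert 2 (step 5): P = [1, 2] / [4] / [6] / [7];  Q = [1, 2] / [3] / [4] / [5]
  Insert 5 (step 6): P = [1, 2, 5] / [4] / [6] / [7];  Q = [1, 2, 6] / [3] / [4] / [5]
  Insert 3 (step 7): P = [1, 2, 3] / [4, 5] / [6] / [7];  Q = [1, 2, 6] / [3, 7] / [4] / [5]
Final shape: (3, 2, 1, 1).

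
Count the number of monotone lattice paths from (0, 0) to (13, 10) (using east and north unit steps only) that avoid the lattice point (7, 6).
Number of paths = 783706

Total paths from (0, 0) to (13, 10): C(23, 13) = 1144066. Paths through (7, 6): (paths (0, 0) → (7, 6)) × (paths (7, 6) → (13, 10)) = C(13, 7) · C(10, 6) = 1716 · 210 = 360360. Avoidance count = 1144066 − 360360 = 783706.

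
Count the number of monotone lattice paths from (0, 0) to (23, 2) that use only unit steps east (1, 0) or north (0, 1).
Number of paths = 300

A monotone lattice path from (0, 0) to (23, 2) consists of 23 east steps and 2 north steps in some order, so it is determined by which 23 of the 25 steps are east. The count is C(25, 23) = 300.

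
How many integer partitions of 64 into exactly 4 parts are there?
p(64, 4 parts) = 1906

Partitions of n into exactly k parts are in bijection with partitions of n − k into at most k parts (subtract 1 from each part). So p(64, exactly 4) = p(60, parts ≤ 4). Computing via the recurrence p(m, j) = p(m, j−1) + p(m−j, j) gives 1906.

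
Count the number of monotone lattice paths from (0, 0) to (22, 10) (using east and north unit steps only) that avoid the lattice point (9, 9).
Number of paths = 63831560

Total paths from (0, 0) to (22, 10): C(32, 22) = 64512240. Paths through (9, 9): (paths (0, 0) → (9, 9)) × (paths (9, 9) → (22, 10)) = C(18, 9) · C(14, 13) = 48620 · 14 = 680680. Avoidance count = 64512240 − 680680 = 63831560.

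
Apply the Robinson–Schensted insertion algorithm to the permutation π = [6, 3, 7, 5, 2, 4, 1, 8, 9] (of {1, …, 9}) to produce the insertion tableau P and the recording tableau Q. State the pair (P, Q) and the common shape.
P = [1, 4, 8, 9] / [2, 5] / [3, 7] / [6];  Q = [1, 3, 8, 9] / [2, 4] / [5, 6] / [7];  common shape = (4, 2, 2, 1)

Row-insert the values π_1, π_2, … into P one at a time, bumping the leftmost entry strictly greater than the inserted value down to the next row. The recording tableau Q records, in position (i, j), the step at which that cell was added to P.
  Insert 6 (step 1): P = [6];  Q = [1]
  Insert 3 (step 2): P = [3] / [6];  Q = [1] / [2]
  Insert 7 (step 3): P = [3, 7] / [6];  Q = [1, 3] / [2]
  Insert 5 (step 4): P = [3, 5] / [6, 7];  Q = [1, 3] / [2, 4]
  Insert 2 (step 5): P = [2, 5] / [3, 7] / [6];  Q = [1, 3] / [2, 4] / [5]
  Insert 4 (step 6): P = [2, 4] / [3, 5] / [6, 7];  Q = [1, 3] / [2, 4] / [5, 6]
  Insert 1 (step 7): P = [1, 4] / [2, 5] / [3, 7] / [6];  Q = [1, 3] / [2, 4] / [5, 6] / [7]
  Insert 8 (step 8): P = [1, 4, 8] / [2, 5] / [3, 7] / [6];  Q = [1, 3, 8] / [2, 4] / [5, 6] / [7]
  Insert 9 (step 9): P = [1, 4, 8, 9] / [2, 5] / [3, 7] / [6];  Q = [1, 3, 8, 9] / [2, 4] / [5, 6] / [7]
Final shape: (4, 2, 2, 1).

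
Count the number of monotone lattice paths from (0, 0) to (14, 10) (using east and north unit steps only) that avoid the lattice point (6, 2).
Number of paths = 1600896

Total paths from (0, 0) to (14, 10): C(24, 14) = 1961256. Paths through (6, 2): (paths (0, 0) → (6, 2)) × (paths (6, 2) → (14, 10)) = C(8, 6) · C(16, 8) = 28 · 12870 = 360360. Avoidance count = 1961256 − 360360 = 1600896.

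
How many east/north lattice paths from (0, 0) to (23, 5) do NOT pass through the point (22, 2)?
Number of paths = 97176

Total paths from (0, 0) to (23, 5): C(28, 23) = 98280. Paths through (22, 2): (paths (0, 0) → (22, 2)) × (paths (22, 2) → (23, 5)) = C(24, 22) · C(4, 1) = 276 · 4 = 1104. Avoidance count = 98280 − 1104 = 97176.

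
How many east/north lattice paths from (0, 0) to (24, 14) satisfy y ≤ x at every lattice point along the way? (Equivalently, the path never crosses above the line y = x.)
Number of paths = 4254603804

By the reflection principle (André's argument), the number of monotone paths to (24, 14) with n ≤ m that never go above y = x is C(38, 24) − C(38, 25) = 9669554100 − 5414950296 = 4254603804.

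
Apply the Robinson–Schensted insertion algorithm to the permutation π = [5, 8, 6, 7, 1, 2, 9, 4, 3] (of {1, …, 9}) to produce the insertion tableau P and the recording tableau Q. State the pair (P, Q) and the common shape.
P = [1, 2, 3, 9] / [4, 6, 7] / [5] / [8];  Q = [1, 2, 4, 7] / [3, 6, 8] / [5] / [9];  common shape = (4, 3, 1, 1)

Row-insert the values π_1, π_2, … into P one at a time, bumping the leftmost entry strictly greater than the inserted value down to the next row. The recording tableau Q records, in position (i, j), the step at which that cell was added to P.
  Insert 5 (step 1): P = [5];  Q = [1]
  Insert 8 (step 2): P = [5, 8];  Q = [1, 2]
  Insert 6 (step 3): P = [5, 6] / [8];  Q = [1, 2] / [3]
  Insert 7 (step 4): P = [5, 6, 7] / [8];  Q = [1, 2, 4] / [3]
  Insert 1 (step 5): P = [1, 6, 7] / [5] / [8];  Q = [1, 2, 4] / [3] / [5]
  Insert 2 (step 6): P = [1, 2, 7] / [5, 6] / [8];  Q = [1, 2, 4] / [3, 6] / [5]
  Insert 9 (step 7): P = [1, 2, 7, 9] / [5, 6] / [8];  Q = [1, 2, 4, 7] / [3, 6] / [5]
  Insert 4 (step 8): P = [1, 2, 4, 9] / [5, 6, 7] / [8];  Q = [1, 2, 4, 7] / [3, 6, 8] / [5]
  Insert 3 (step 9): P = [1, 2, 3, 9] / [4, 6, 7] / [5] / [8];  Q = [1, 2, 4, 7] / [3, 6, 8] / [5] / [9]
Final shape: (4, 3, 1, 1).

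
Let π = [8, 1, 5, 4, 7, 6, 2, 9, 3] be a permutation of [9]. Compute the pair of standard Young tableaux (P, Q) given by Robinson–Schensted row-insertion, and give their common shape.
P = [1, 2, 3, 9] / [4, 6] / [5, 7] / [8];  Q = [1, 3, 5, 8] / [2, 6] / [4, 9] / [7];  common shape = (4, 2, 2, 1)

Row-insert the values π_1, π_2, … into P one at a time, bumping the leftmost entry strictly greater than the inserted value down to the next row. The recording tableau Q records, in position (i, j), the step at which that cell was added to P.
  Insert 8 (step 1): P = [8];  Q = [1]
  Insert 1 (step 2): P = [1] / [8];  Q = [1] / [2]
  Insert 5 (step 3): P = [1, 5] / [8];  Q = [1, 3] / [2]
  Insert 4 (step 4): P = [1, 4] / [5] / [8];  Q = [1, 3] / [2] / [4]
  Insert 7 (step 5): P = [1, 4, 7] / [5] / [8];  Q = [1, 3, 5] / [2] / [4]
  Insert 6 (step 6): P = [1, 4, 6] / [5, 7] / [8];  Q = [1, 3, 5] / [2, 6] / [4]
  Insert 2 (step 7): P = [1, 2, 6] / [4, 7] / [5] / [8];  Q = [1, 3, 5] / [2, 6] / [4] / [7]
  Insert 9 (step 8): P = [1, 2, 6, 9] / [4, 7] / [5] / [8];  Q = [1, 3, 5, 8] / [2, 6] / [4] / [7]
  Insert 3 (step 9): P = [1, 2, 3, 9] / [4, 6] / [5, 7] / [8];  Q = [1, 3, 5, 8] / [2, 6] / [4, 9] / [7]
Final shape: (4, 2, 2, 1).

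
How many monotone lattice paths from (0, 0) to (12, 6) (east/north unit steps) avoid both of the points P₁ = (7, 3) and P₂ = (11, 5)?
Number of paths = 6708

Inclusion–exclusion. Total paths: C(18, 12) = 18564. Through P₁: C(10, 7)·C(8, 5) = 6720. Through P₂: C(16, 11)·C(2, 1) = 8736. Since P₁ is strictly southwest of P₂, a monotone path through both must visit P₁ then P₂; paths through both = C(10, 7)·C(6, 4)·C(2, 1) = 3600. Avoid both = 18564 − 6720 − 8736 + 3600 = 6708.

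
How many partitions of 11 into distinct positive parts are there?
q(11) = 12

List partitions of 11 into distinct parts: 11, 10+1, 9+2, 8+3, 8+2+1, 7+4, 7+3+1, 6+5, 6+4+1, 6+3+2, 5+4+2, 5+3+2+1. There are q(11) = 12. (Euler: this equals the number of odd-part partitions of 11.)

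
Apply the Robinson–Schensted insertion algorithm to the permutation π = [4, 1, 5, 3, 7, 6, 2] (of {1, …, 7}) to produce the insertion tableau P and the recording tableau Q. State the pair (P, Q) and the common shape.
P = [1, 2, 6] / [3, 5, 7] / [4];  Q = [1, 3, 5] / [2, 4, 6] / [7];  common shape = (3, 3, 1)

Row-insert the values π_1, π_2, … into P one at a time, bumping the leftmost entry strictly greater than the inserted value down to the next row. The recording tableau Q records, in position (i, j), the step at which that cell was added to P.
  Insert 4 (step 1): P = [4];  Q = [1]
  Insert 1 (step 2): P = [1] / [4];  Q = [1] / [2]
  Insert 5 (step 3): P = [1, 5] / [4];  Q = [1, 3] / [2]
  Insert 3 (step 4): P = [1, 3] / [4, 5];  Q = [1, 3] / [2, 4]
  Insert 7 (step 5): P = [1, 3, 7] / [4, 5];  Q = [1, 3, 5] / [2, 4]
  Insert 6 (step 6): P = [1, 3, 6] / [4, 5, 7];  Q = [1, 3, 5] / [2, 4, 6]
  Insert 2 (step 7): P = [1, 2, 6] / [3, 5, 7] / [4];  Q = [1, 3, 5] / [2, 4, 6] / [7]
Final shape: (3, 3, 1).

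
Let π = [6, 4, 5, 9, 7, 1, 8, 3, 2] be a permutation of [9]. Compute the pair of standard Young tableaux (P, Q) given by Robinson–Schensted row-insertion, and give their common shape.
P = [1, 2, 7, 8] / [3, 5] / [4, 9] / [6];  Q = [1, 3, 4, 7] / [2, 5] / [6, 8] / [9];  common shape = (4, 2, 2, 1)

Row-insert the values π_1, π_2, … into P one at a time, bumping the leftmost entry strictly greater than the inserted value down to the next row. The recording tableau Q records, in position (i, j), the step at which that cell was added to P.
  Insert 6 (step 1): P = [6];  Q = [1]
  Insert 4 (step 2): P = [4] / [6];  Q = [1] / [2]
  Insert 5 (step 3): P = [4, 5] / [6];  Q = [1, 3] / [2]
  Insert 9 (step 4): P = [4, 5, 9] / [6];  Q = [1, 3, 4] / [2]
  Insert 7 (step 5): P = [4, 5, 7] / [6, 9];  Q = [1, 3, 4] / [2, 5]
  Insert 1 (step 6): P = [1, 5, 7] / [4, 9] / [6];  Q = [1, 3, 4] / [2, 5] / [6]
  Insert 8 (step 7): P = [1, 5, 7, 8] / [4, 9] / [6];  Q = [1, 3, 4, 7] / [2, 5] / [6]
  Insert 3 (step 8): P = [1, 3, 7, 8] / [4, 5] / [6, 9];  Q = [1, 3, 4, 7] / [2, 5] / [6, 8]
  Insert 2 (step 9): P = [1, 2, 7, 8] / [3, 5] / [4, 9] / [6];  Q = [1, 3, 4, 7] / [2, 5] / [6, 8] / [9]
Final shape: (4, 2, 2, 1).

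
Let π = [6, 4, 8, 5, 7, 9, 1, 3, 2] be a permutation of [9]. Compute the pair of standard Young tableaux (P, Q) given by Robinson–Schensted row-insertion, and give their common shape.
P = [1, 2, 7, 9] / [3, 5] / [4, 8] / [6];  Q = [1, 3, 5, 6] / [2, 4] / [7, 8] / [9];  common shape = (4, 2, 2, 1)

Row-insert the values π_1, π_2, … into P one at a time, bumping the leftmost entry strictly greater than the inserted value down to the next row. The recording tableau Q records, in position (i, j), the step at which that cell was added to P.
  Insert 6 (step 1): P = [6];  Q = [1]
  Insert 4 (step 2): P = [4] / [6];  Q = [1] / [2]
  Insert 8 (step 3): P = [4, 8] / [6];  Q = [1, 3] / [2]
  Insert 5 (step 4): P = [4, 5] / [6, 8];  Q = [1, 3] / [2, 4]
  Insert 7 (step 5): P = [4, 5, 7] / [6, 8];  Q = [1, 3, 5] / [2, 4]
  Insert 9 (step 6): P = [4, 5, 7, 9] / [6, 8];  Q = [1, 3, 5, 6] / [2, 4]
  Insert 1 (step 7): P = [1, 5, 7, 9] / [4, 8] / [6];  Q = [1, 3, 5, 6] / [2, 4] / [7]
  Insert 3 (step 8): P = [1, 3, 7, 9] / [4, 5] / [6, 8];  Q = [1, 3, 5, 6] / [2, 4] / [7, 8]
  Insert 2 (step 9): P = [1, 2, 7, 9] / [3, 5] / [4, 8] / [6];  Q = [1, 3, 5, 6] / [2, 4] / [7, 8] / [9]
Final shape: (4, 2, 2, 1).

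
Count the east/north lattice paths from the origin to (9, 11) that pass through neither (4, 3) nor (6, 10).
Number of paths = 95923

Inclusion–exclusion. Total paths: C(20, 9) = 167960. Through P₁: C(7, 4)·C(13, 5) = 45045. Through P₂: C(16, 6)·C(4, 3) = 32032. Since P₁ is strictly southwest of P₂, a monotone path through both must visit P₁ then P₂; paths through both = C(7, 4)·C(9, 2)·C(4, 3) = 5040. Avoid both = 167960 − 45045 − 32032 + 5040 = 95923.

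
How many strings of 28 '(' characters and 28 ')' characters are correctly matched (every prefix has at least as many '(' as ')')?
C_28 = 263747951750360

These balanced parentheses are counted by the Catalan number C_n = (1/(n + 1)) · C(2n, n). For n = 28: C_28 = (1/29) · C(56, 28) = 7648690600760440/29 = 263747951750360.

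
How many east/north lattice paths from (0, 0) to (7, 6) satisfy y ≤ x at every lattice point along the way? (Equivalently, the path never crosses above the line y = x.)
Number of paths = 429

By the reflection principle (André's argument), the number of monotone paths to (7, 6) with n ≤ m that never go above y = x is C(13, 7) − C(13, 8) = 1716 − 1287 = 429.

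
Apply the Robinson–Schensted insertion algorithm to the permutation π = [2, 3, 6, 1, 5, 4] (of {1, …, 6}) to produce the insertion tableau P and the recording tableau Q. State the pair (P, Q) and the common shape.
P = [1, 3, 4] / [2, 5] / [6];  Q = [1, 2, 3] / [4, 5] / [6];  common shape = (3, 2, 1)

Row-insert the values π_1, π_2, … into P one at a time, bumping the leftmost entry strictly greater than the inserted value down to the next row. The recording tableau Q records, in position (i, j), the step at which that cell was added to P.
  Insert 2 (step 1): P = [2];  Q = [1]
  Insert 3 (step 2): P = [2, 3];  Q = [1, 2]
  Insert 6 (step 3): P = [2, 3, 6];  Q = [1, 2, 3]
  Insert 1 (step 4): P = [1, 3, 6] / [2];  Q = [1, 2, 3] / [4]
  Insert 5 (step 5): P = [1, 3, 5] / [2, 6];  Q = [1, 2, 3] / [4, 5]
  Insert 4 (step 6): P = [1, 3, 4] / [2, 5] / [6];  Q = [1, 2, 3] / [4, 5] / [6]
Final shape: (3, 2, 1).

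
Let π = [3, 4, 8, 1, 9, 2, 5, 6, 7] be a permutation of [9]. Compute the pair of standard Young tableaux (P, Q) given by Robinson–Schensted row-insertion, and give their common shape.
P = [1, 2, 5, 6, 7] / [3, 4, 8, 9];  Q = [1, 2, 3, 5, 9] / [4, 6, 7, 8];  common shape = (5, 4)

Row-insert the values π_1, π_2, … into P one at a time, bumping the leftmost entry strictly greater than the inserted value down to the next row. The recording tableau Q records, in position (i, j), the step at which that cell was added to P.
  Insert 3 (step 1): P = [3];  Q = [1]
  Insert 4 (step 2): P = [3, 4];  Q = [1, 2]
  Insert 8 (step 3): P = [3, 4, 8];  Q = [1, 2, 3]
  Insert 1 (step 4): P = [1, 4, 8] / [3];  Q = [1, 2, 3] / [4]
  Insert 9 (step 5): P = [1, 4, 8, 9] / [3];  Q = [1, 2, 3, 5] / [4]
  Insert 2 (step 6): P = [1, 2, 8, 9] / [3, 4];  Q = [1, 2, 3, 5] / [4, 6]
  Insert 5 (step 7): P = [1, 2, 5, 9] / [3, 4, 8];  Q = [1, 2, 3, 5] / [4, 6, 7]
  Insert 6 (step 8): P = [1, 2, 5, 6] / [3, 4, 8, 9];  Q = [1, 2, 3, 5] / [4, 6, 7, 8]
  Insert 7 (step 9): P = [1, 2, 5, 6, 7] / [3, 4, 8, 9];  Q = [1, 2, 3, 5, 9] / [4, 6, 7, 8]
Final shape: (5, 4).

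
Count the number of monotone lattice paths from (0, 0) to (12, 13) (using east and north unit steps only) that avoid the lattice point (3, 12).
Number of paths = 5195750

Total paths from (0, 0) to (12, 13): C(25, 12) = 5200300. Paths through (3, 12): (paths (0, 0) → (3, 12)) × (paths (3, 12) → (12, 13)) = C(15, 3) · C(10, 9) = 455 · 10 = 4550. Avoidance count = 5200300 − 4550 = 5195750.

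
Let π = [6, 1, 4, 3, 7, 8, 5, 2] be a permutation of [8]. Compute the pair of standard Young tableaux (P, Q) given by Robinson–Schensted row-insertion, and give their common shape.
P = [1, 2, 5, 8] / [3, 7] / [4] / [6];  Q = [1, 3, 5, 6] / [2, 7] / [4] / [8];  common shape = (4, 2, 1, 1)

Row-insert the values π_1, π_2, … into P one at a time, bumping the leftmost entry strictly greater than the inserted value down to the next row. The recording tableau Q records, in position (i, j), the step at which that cell was added to P.
  Insert 6 (step 1): P = [6];  Q = [1]
  Insert 1 (step 2): P = [1] / [6];  Q = [1] / [2]
  Insert 4 (step 3): P = [1, 4] / [6];  Q = [1, 3] / [2]
  Insert 3 (step 4): P = [1, 3] / [4] / [6];  Q = [1, 3] / [2] / [4]
  Insert 7 (step 5): P = [1, 3, 7] / [4] / [6];  Q = [1, 3, 5] / [2] / [4]
  Insert 8 (step 6): P = [1, 3, 7, 8] / [4] / [6];  Q = [1, 3, 5, 6] / [2] / [4]
  Insert 5 (step 7): P = [1, 3, 5, 8] / [4, 7] / [6];  Q = [1, 3, 5, 6] / [2, 7] / [4]
  Insert 2 (step 8): P = [1, 2, 5, 8] / [3, 7] / [4] / [6];  Q = [1, 3, 5, 6] / [2, 7] / [4] / [8]
Final shape: (4, 2, 1, 1).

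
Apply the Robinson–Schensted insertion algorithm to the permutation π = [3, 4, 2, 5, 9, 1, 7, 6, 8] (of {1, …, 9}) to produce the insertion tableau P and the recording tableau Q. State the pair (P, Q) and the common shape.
P = [1, 4, 5, 6, 8] / [2, 7] / [3, 9];  Q = [1, 2, 4, 5, 9] / [3, 7] / [6, 8];  common shape = (5, 2, 2)

Row-insert the values π_1, π_2, … into P one at a time, bumping the leftmost entry strictly greater than the inserted value down to the next row. The recording tableau Q records, in position (i, j), the step at which that cell was added to P.
  Insert 3 (step 1): P = [3];  Q = [1]
  Insert 4 (step 2): P = [3, 4];  Q = [1, 2]
  Insert 2 (step 3): P = [2, 4] / [3];  Q = [1, 2] / [3]
  Insert 5 (step 4): P = [2, 4, 5] / [3];  Q = [1, 2, 4] / [3]
  Insert 9 (step 5): P = [2, 4, 5, 9] / [3];  Q = [1, 2, 4, 5] / [3]
  Insert 1 (step 6): P = [1, 4, 5, 9] / [2] / [3];  Q = [1, 2, 4, 5] / [3] / [6]
  Insert 7 (step 7): P = [1, 4, 5, 7] / [2, 9] / [3];  Q = [1, 2, 4, 5] / [3, 7] / [6]
  Insert 6 (step 8): P = [1, 4, 5, 6] / [2, 7] / [3, 9];  Q = [1, 2, 4, 5] / [3, 7] / [6, 8]
  Insert 8 (step 9): P = [1, 4, 5, 6, 8] / [2, 7] / [3, 9];  Q = [1, 2, 4, 5, 9] / [3, 7] / [6, 8]
Final shape: (5, 2, 2).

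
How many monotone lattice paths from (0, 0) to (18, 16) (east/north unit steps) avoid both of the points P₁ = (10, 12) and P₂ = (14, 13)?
Number of paths = 1294994210

Inclusion–exclusion. Total paths: C(34, 18) = 2203961430. Through P₁: C(22, 10)·C(12, 8) = 320089770. Through P₂: C(27, 14)·C(7, 4) = 702040500. Since P₁ is strictly southwest of P₂, a monotone path through both must visit P₁ then P₂; paths through both = C(22, 10)·C(5, 4)·C(7, 4) = 113163050. Avoid both = 2203961430 − 320089770 − 702040500 + 113163050 = 1294994210.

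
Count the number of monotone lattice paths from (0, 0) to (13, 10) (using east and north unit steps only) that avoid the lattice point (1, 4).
Number of paths = 1051246

Total paths from (0, 0) to (13, 10): C(23, 13) = 1144066. Paths through (1, 4): (paths (0, 0) → (1, 4)) × (paths (1, 4) → (13, 10)) = C(5, 1) · C(18, 12) = 5 · 18564 = 92820. Avoidance count = 1144066 − 92820 = 1051246.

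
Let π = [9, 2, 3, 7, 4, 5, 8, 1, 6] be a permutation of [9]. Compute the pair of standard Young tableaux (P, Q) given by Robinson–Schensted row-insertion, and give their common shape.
P = [1, 3, 4, 5, 6] / [2, 8] / [7] / [9];  Q = [1, 3, 4, 6, 7] / [2, 9] / [5] / [8];  common shape = (5, 2, 1, 1)

Row-insert the values π_1, π_2, … into P one at a time, bumping the leftmost entry strictly greater than the inserted value down to the next row. The recording tableau Q records, in position (i, j), the step at which that cell was added to P.
  Insert 9 (step 1): P = [9];  Q = [1]
  Insert 2 (step 2): P = [2] / [9];  Q = [1] / [2]
  Insert 3 (step 3): P = [2, 3] / [9];  Q = [1, 3] / [2]
  Insert 7 (step 4): P = [2, 3, 7] / [9];  Q = [1, 3, 4] / [2]
  Insert 4 (step 5): P = [2, 3, 4] / [7] / [9];  Q = [1, 3, 4] / [2] / [5]
  Insert 5 (step 6): P = [2, 3, 4, 5] / [7] / [9];  Q = [1, 3, 4, 6] / [2] / [5]
  Insert 8 (step 7): P = [2, 3, 4, 5, 8] / [7] / [9];  Q = [1, 3, 4, 6, 7] / [2] / [5]
  Insert 1 (step 8): P = [1, 3, 4, 5, 8] / [2] / [7] / [9];  Q = [1, 3, 4, 6, 7] / [2] / [5] / [8]
  Insert 6 (step 9): P = [1, 3, 4, 5, 6] / [2, 8] / [7] / [9];  Q = [1, 3, 4, 6, 7] / [2, 9] / [5] / [8]
Final shape: (5, 2, 1, 1).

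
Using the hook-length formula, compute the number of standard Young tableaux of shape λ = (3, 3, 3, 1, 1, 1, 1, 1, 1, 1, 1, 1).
# SYT of shape (3, 3, 3, 1, 1, 1, 1, 1, 1, 1, 1, 1) = 56100

Hook-length formula: f^λ = n! / Π hook(c), product over all cells c of the Young diagram. For λ = (3, 3, 3, 1, 1, 1, 1, 1, 1, 1, 1, 1), n = 18 boxes. Hook lengths by row (left-to-right, top-to-bottom): [14, 4, 3]; [13, 3, 2]; [12, 2, 1]; [9]; [8]; [7]; [6]; [5]; [4]; [3]; [2]; [1]. Product of hooks = 114124308480. So f^λ = 18! / 114124308480 = 6402373705728000 / 114124308480 = 56100.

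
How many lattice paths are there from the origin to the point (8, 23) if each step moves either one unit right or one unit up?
Number of paths = 7888725

A monotone lattice path from (0, 0) to (8, 23) consists of 8 east steps and 23 north steps in some order, so it is determined by which 8 of the 31 steps are east. The count is C(31, 8) = 7888725.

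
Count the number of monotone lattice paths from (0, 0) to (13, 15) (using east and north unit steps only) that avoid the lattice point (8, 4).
Number of paths = 35280000

Total paths from (0, 0) to (13, 15): C(28, 13) = 37442160. Paths through (8, 4): (paths (0, 0) → (8, 4)) × (paths (8, 4) → (13, 15)) = C(12, 8) · C(16, 5) = 495 · 4368 = 2162160. Avoidance count = 37442160 − 2162160 = 35280000.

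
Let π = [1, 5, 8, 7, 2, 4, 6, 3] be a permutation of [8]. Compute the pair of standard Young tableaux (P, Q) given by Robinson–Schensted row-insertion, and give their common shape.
P = [1, 2, 3, 6] / [4, 7] / [5] / [8];  Q = [1, 2, 3, 7] / [4, 6] / [5] / [8];  common shape = (4, 2, 1, 1)

Row-insert the values π_1, π_2, … into P one at a time, bumping the leftmost entry strictly greater than the inserted value down to the next row. The recording tableau Q records, in position (i, j), the step at which that cell was added to P.
  Insert 1 (step 1): P = [1];  Q = [1]
  Insert 5 (step 2): P = [1, 5];  Q = [1, 2]
  Insert 8 (step 3): P = [1, 5, 8];  Q = [1, 2, 3]
  Insert 7 (step 4): P = [1, 5, 7] / [8];  Q = [1, 2, 3] / [4]
  Insert 2 (step 5): P = [1, 2, 7] / [5] / [8];  Q = [1, 2, 3] / [4] / [5]
  Insert 4 (step 6): P = [1, 2, 4] / [5, 7] / [8];  Q = [1, 2, 3] / [4, 6] / [5]
  Insert 6 (step 7): P = [1, 2, 4, 6] / [5, 7] / [8];  Q = [1, 2, 3, 7] / [4, 6] / [5]
  Insert 3 (step 8): P = [1, 2, 3, 6] / [4, 7] / [5] / [8];  Q = [1, 2, 3, 7] / [4, 6] / [5] / [8]
Final shape: (4, 2, 1, 1).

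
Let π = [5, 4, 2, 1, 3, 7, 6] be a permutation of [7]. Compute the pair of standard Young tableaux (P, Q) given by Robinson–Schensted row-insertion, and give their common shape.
P = [1, 3, 6] / [2, 7] / [4] / [5];  Q = [1, 5, 6] / [2, 7] / [3] / [4];  common shape = (3, 2, 1, 1)

Row-insert the values π_1, π_2, … into P one at a time, bumping the leftmost entry strictly greater than the inserted value down to the next row. The recording tableau Q records, in position (i, j), the step at which that cell was added to P.
  Insert 5 (step 1): P = [5];  Q = [1]
  Insert 4 (step 2): P = [4] / [5];  Q = [1] / [2]
  Insert 2 (step 3): P = [2] / [4] / [5];  Q = [1] / [2] / [3]
  Insert 1 (step 4): P = [1] / [2] / [4] / [5];  Q = [1] / [2] / [3] / [4]
  Insert 3 (step 5): P = [1, 3] / [2] / [4] / [5];  Q = [1, 5] / [2] / [3] / [4]
  Insert 7 (step 6): P = [1, 3, 7] / [2] / [4] / [5];  Q = [1, 5, 6] / [2] / [3] / [4]
  Insert 6 (step 7): P = [1, 3, 6] / [2, 7] / [4] / [5];  Q = [1, 5, 6] / [2, 7] / [3] / [4]
Final shape: (3, 2, 1, 1).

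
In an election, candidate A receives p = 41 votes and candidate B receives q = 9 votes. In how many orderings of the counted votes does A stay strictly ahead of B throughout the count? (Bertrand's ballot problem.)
Strict-lead orderings = 1603477568

Total orderings of the 50 votes with 41 for A: C(50, 41) = 2505433700. By the Bertrand ballot formula (Cycle Lemma / reflection principle), the number of orderings in which A is strictly ahead of B throughout is (p − q)/(p + q) · C(p + q, p) = (41 − 9)/(41 + 9) · 2505433700 = 1603477568.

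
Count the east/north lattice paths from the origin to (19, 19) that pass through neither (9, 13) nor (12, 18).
Number of paths = 30892822800

Inclusion–exclusion. Total paths: C(38, 19) = 35345263800. Through P₁: C(22, 9)·C(16, 10) = 3983339360. Through P₂: C(30, 12)·C(8, 7) = 691945800. Since P₁ is strictly southwest of P₂, a monotone path through both must visit P₁ then P₂; paths through both = C(22, 9)·C(8, 3)·C(8, 7) = 222844160. Avoid both = 35345263800 − 3983339360 − 691945800 + 222844160 = 30892822800.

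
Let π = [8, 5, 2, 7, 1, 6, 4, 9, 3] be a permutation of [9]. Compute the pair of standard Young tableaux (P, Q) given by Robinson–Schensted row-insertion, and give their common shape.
P = [1, 3, 9] / [2, 4] / [5, 6] / [7] / [8];  Q = [1, 4, 8] / [2, 6] / [3, 7] / [5] / [9];  common shape = (3, 2, 2, 1, 1)

Row-insert the values π_1, π_2, … into P one at a time, bumping the leftmost entry strictly greater than the inserted value down to the next row. The recording tableau Q records, in position (i, j), the step at which that cell was added to P.
  Insert 8 (step 1): P = [8];  Q = [1]
  Insert 5 (step 2): P = [5] / [8];  Q = [1] / [2]
  Insert 2 (step 3): P = [2] / [5] / [8];  Q = [1] / [2] / [3]
  Insert 7 (step 4): P = [2, 7] / [5] / [8];  Q = [1, 4] / [2] / [3]
  Insert 1 (step 5): P = [1, 7] / [2] / [5] / [8];  Q = [1, 4] / [2] / [3] / [5]
  Insert 6 (step 6): P = [1, 6] / [2, 7] / [5] / [8];  Q = [1, 4] / [2, 6] / [3] / [5]
  Insert 4 (step 7): P = [1, 4] / [2, 6] / [5, 7] / [8];  Q = [1, 4] / [2, 6] / [3, 7] / [5]
  Insert 9 (step 8): P = [1, 4, 9] / [2, 6] / [5, 7] / [8];  Q = [1, 4, 8] / [2, 6] / [3, 7] / [5]
  Insert 3 (step 9): P = [1, 3, 9] / [2, 4] / [5, 6] / [7] / [8];  Q = [1, 4, 8] / [2, 6] / [3, 7] / [5] / [9]
Final shape: (3, 2, 2, 1, 1).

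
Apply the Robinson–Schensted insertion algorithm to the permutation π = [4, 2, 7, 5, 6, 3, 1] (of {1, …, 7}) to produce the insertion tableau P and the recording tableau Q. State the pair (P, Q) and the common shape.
P = [1, 3, 6] / [2, 5] / [4] / [7];  Q = [1, 3, 5] / [2, 4] / [6] / [7];  common shape = (3, 2, 1, 1)

Row-insert the values π_1, π_2, … into P one at a time, bumping the leftmost entry strictly greater than the inserted value down to the next row. The recording tableau Q records, in position (i, j), the step at which that cell was added to P.
  Insert 4 (step 1): P = [4];  Q = [1]
  Insert 2 (step 2): P = [2] / [4];  Q = [1] / [2]
  Insert 7 (step 3): P = [2, 7] / [4];  Q = [1, 3] / [2]
  Insert 5 (step 4): P = [2, 5] / [4, 7];  Q = [1, 3] / [2, 4]
  Insert 6 (step 5): P = [2, 5, 6] / [4, 7];  Q = [1, 3, 5] / [2, 4]
  Insert 3 (step 6): P = [2, 3, 6] / [4, 5] / [7];  Q = [1, 3, 5] / [2, 4] / [6]
  Insert 1 (step 7): P = [1, 3, 6] / [2, 5] / [4] / [7];  Q = [1, 3, 5] / [2, 4] / [6] / [7]
Final shape: (3, 2, 1, 1).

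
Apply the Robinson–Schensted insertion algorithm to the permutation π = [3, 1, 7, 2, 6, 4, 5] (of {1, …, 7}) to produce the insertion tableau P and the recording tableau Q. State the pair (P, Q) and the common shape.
P = [1, 2, 4, 5] / [3, 6] / [7];  Q = [1, 3, 5, 7] / [2, 4] / [6];  common shape = (4, 2, 1)

Row-insert the values π_1, π_2, … into P one at a time, bumping the leftmost entry strictly greater than the inserted value down to the next row. The recording tableau Q records, in position (i, j), the step at which that cell was added to P.
  Insert 3 (step 1): P = [3];  Q = [1]
  Insert 1 (step 2): P = [1] / [3];  Q = [1] / [2]
  Insert 7 (step 3): P = [1, 7] / [3];  Q = [1, 3] / [2]
  Insert 2 (step 4): P = [1, 2] / [3, 7];  Q = [1, 3] / [2, 4]
  Insert 6 (step 5): P = [1, 2, 6] / [3, 7];  Q = [1, 3, 5] / [2, 4]
  Insert 4 (step 6): P = [1, 2, 4] / [3, 6] / [7];  Q = [1, 3, 5] / [2, 4] / [6]
  Insert 5 (step 7): P = [1, 2, 4, 5] / [3, 6] / [7];  Q = [1, 3, 5, 7] / [2, 4] / [6]
Final shape: (4, 2, 1).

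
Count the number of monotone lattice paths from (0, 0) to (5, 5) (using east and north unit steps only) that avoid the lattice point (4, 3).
Number of paths = 147

Total paths from (0, 0) to (5, 5): C(10, 5) = 252. Paths through (4, 3): (paths (0, 0) → (4, 3)) × (paths (4, 3) → (5, 5)) = C(7, 4) · C(3, 1) = 35 · 3 = 105. Avoidance count = 252 − 105 = 147.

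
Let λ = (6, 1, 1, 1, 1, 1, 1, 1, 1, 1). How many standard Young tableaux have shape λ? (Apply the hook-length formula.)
# SYT of shape (6, 1, 1, 1, 1, 1, 1, 1, 1, 1) = 2002

Hook-length formula: f^λ = n! / Π hook(c), product over all cells c of the Young diagram. For λ = (6, 1, 1, 1, 1, 1, 1, 1, 1, 1), n = 15 boxes. Hook lengths by row (left-to-right, top-to-bottom): [15, 5, 4, 3, 2, 1]; [9]; [8]; [7]; [6]; [5]; [4]; [3]; [2]; [1]. Product of hooks = 653184000. So f^λ = 15! / 653184000 = 1307674368000 / 653184000 = 2002.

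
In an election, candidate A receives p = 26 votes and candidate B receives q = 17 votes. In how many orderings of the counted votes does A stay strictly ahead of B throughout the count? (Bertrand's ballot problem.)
Strict-lead orderings = 88152205554

Total orderings of the 43 votes with 26 for A: C(43, 26) = 421171648758. By the Bertrand ballot formula (Cycle Lemma / reflection principle), the number of orderings in which A is strictly ahead of B throughout is (p − q)/(p + q) · C(p + q, p) = (26 − 17)/(26 + 17) · 421171648758 = 88152205554.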